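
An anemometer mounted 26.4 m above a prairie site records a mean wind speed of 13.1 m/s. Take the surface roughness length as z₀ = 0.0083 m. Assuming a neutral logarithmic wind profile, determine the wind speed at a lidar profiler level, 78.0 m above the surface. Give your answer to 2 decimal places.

14.86 m/s

Log law: V(z) ∝ ln(z/z₀), so V₂/V₁ = ln(z₂/z₀) / ln(z₁/z₀).
ln(78.0/0.0083) = 9.1482, ln(26.4/0.0083) = 8.0649
V₂ = 13.1 × 9.1482/8.0649 = 13.1 × 1.1343 = 14.8597 m/s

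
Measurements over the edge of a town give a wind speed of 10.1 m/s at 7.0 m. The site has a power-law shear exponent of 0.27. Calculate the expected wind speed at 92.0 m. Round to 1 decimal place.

Power-law profile: V₂ = V₁ · (z₂/z₁)^α
V₂ = 10.1 × (92.0/7.0)^0.27 = 10.1 × (13.1429)^0.27
    = 10.1 × 2.0047 = 20.2473 m/s

20.2 m/s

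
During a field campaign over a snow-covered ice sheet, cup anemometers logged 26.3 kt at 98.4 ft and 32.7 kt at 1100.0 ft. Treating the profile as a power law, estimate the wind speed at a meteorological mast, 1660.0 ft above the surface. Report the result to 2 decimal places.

33.94 kt

First find α: α = ln(V₂/V₁)/ln(z₂/z₁) = ln(32.7/26.3)/ln(1100.0/98.4) = 0.21781/2.41402 = 0.0902
Extrapolate from 1100.0 ft to 1660.0 ft: V₃ = 32.7 × (1660.0/1100.0)^0.0902 = 32.7 × 1.0378 = 33.9369 kt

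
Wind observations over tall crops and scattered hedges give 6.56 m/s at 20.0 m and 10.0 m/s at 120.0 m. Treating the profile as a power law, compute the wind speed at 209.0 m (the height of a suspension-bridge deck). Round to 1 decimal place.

First find α: α = ln(V₂/V₁)/ln(z₂/z₁) = ln(10.0/6.56)/ln(120.0/20.0) = 0.42159/1.79176 = 0.2353
Extrapolate from 120.0 m to 209.0 m: V₃ = 10.0 × (209.0/120.0)^0.2353 = 10.0 × 1.1395 = 11.3946 m/s

11.4 m/s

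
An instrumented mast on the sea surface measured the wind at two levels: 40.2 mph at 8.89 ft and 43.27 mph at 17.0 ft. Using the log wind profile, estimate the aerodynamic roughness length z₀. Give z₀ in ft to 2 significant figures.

Log law: V(z) ∝ ln(z/z₀). With r = V₁/V₂ = 40.2/43.27 = 0.92905,
r · ln(z₂/z₀) = ln(z₁/z₀) ⇒ ln z₀ = (ln z₁ − r·ln z₂)/(1 − r)
ln z₀ = (2.18493 − 0.92905×2.83321) / 0.07095 = -6.3040
z₀ = exp(-6.3040) = 0.001829 ft

z₀ ≈ 0.0018 ft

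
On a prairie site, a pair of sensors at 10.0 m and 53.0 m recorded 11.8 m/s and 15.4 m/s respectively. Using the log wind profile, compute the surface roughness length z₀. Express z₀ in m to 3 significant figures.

z₀ ≈ 0.0423 m

Log law: V(z) ∝ ln(z/z₀). With r = V₁/V₂ = 11.8/15.4 = 0.76623,
r · ln(z₂/z₀) = ln(z₁/z₀) ⇒ ln z₀ = (ln z₁ − r·ln z₂)/(1 − r)
ln z₀ = (2.30259 − 0.76623×3.97029) / 0.23377 = -3.1638
z₀ = exp(-3.1638) = 0.04227 m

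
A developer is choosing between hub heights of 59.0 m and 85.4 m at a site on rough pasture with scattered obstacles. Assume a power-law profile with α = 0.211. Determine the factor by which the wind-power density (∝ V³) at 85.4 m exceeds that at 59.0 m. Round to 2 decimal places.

Speed ratio: V_B/V_A = (z_B/z_A)^α = (85.4/59.0)^0.211 = (1.4475)^0.211 = 1.08115
Power-density ratio: P_B/P_A = (V_B/V_A)³ = (1.08115)³ = 1.26376

1.26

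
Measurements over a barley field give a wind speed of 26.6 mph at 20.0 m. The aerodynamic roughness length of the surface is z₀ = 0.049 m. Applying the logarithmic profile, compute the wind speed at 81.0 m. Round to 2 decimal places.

32.79 mph

Log law: V(z) ∝ ln(z/z₀), so V₂/V₁ = ln(z₂/z₀) / ln(z₁/z₀).
ln(81.0/0.049) = 7.4104, ln(20.0/0.049) = 6.0117
V₂ = 26.6 × 7.4104/6.0117 = 26.6 × 1.2327 = 32.7889 mph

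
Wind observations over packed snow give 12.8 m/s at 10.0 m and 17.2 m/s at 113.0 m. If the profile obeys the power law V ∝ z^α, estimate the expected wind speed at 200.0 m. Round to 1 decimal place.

First find α: α = ln(V₂/V₁)/ln(z₂/z₁) = ln(17.2/12.8)/ln(113.0/10.0) = 0.29546/2.42480 = 0.1219
Extrapolate from 113.0 m to 200.0 m: V₃ = 17.2 × (200.0/113.0)^0.1219 = 17.2 × 1.0720 = 18.4392 m/s

18.4 m/s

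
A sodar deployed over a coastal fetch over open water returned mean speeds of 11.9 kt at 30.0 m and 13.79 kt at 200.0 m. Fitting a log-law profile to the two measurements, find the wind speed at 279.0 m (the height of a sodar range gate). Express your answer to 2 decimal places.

14.12 kt

Log law: V ∝ ln(z/z₀). From the pair, with r = V₁/V₂ = 0.86294,
ln z₀ = (ln z₁ − r·ln z₂)/(1 − r) = (3.4012 − 0.86294×5.2983)/0.13706 = -8.5436 → z₀ = 0.0001948 m
V₃ = V₁ · ln(z₃/z₀)/ln(z₁/z₀) = 11.9 × 14.1748/11.9448 = 14.1216 kt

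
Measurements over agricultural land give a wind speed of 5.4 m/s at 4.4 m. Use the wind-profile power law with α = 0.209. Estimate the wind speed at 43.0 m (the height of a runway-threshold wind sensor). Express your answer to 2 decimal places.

Power-law profile: V₂ = V₁ · (z₂/z₁)^α
V₂ = 5.4 × (43.0/4.4)^0.209 = 5.4 × (9.7727)^0.209
    = 5.4 × 1.6103 = 8.6958 m/s

8.70 m/s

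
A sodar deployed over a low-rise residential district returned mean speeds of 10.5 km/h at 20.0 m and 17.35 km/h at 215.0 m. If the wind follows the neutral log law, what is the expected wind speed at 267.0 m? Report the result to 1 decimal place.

Log law: V ∝ ln(z/z₀). From the pair, with r = V₁/V₂ = 0.60519,
ln z₀ = (ln z₁ − r·ln z₂)/(1 − r) = (2.9957 − 0.60519×5.3706)/0.39481 = -0.6446 → z₀ = 0.5249 m
V₃ = V₁ · ln(z₃/z₀)/ln(z₁/z₀) = 10.5 × 6.2319/3.6404 = 17.9748 km/h

18.0 km/h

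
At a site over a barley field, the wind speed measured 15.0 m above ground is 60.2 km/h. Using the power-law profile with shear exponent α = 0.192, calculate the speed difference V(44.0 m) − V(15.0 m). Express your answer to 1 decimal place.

13.8 km/h

Power law: V₂ = V₁ · (z₂/z₁)^α = 60.2 × (2.9333)^0.192 = 74.0167 km/h
ΔV = 74.0167 − 60.2 = 13.8167 km/h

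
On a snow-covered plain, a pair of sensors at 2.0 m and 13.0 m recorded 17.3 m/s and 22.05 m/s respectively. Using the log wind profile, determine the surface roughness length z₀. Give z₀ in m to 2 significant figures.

z₀ ≈ 0.0022 m

Log law: V(z) ∝ ln(z/z₀). With r = V₁/V₂ = 17.3/22.05 = 0.78458,
r · ln(z₂/z₀) = ln(z₁/z₀) ⇒ ln z₀ = (ln z₁ − r·ln z₂)/(1 − r)
ln z₀ = (0.69315 − 0.78458×2.56495) / 0.21542 = -6.1242
z₀ = exp(-6.1242) = 0.002189 m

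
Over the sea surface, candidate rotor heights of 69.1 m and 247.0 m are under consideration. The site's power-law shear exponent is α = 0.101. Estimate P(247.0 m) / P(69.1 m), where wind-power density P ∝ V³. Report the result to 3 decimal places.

Speed ratio: V_B/V_A = (z_B/z_A)^α = (247.0/69.1)^0.101 = (3.5745)^0.101 = 1.13730
Power-density ratio: P_B/P_A = (V_B/V_A)³ = (1.13730)³ = 1.47104

1.471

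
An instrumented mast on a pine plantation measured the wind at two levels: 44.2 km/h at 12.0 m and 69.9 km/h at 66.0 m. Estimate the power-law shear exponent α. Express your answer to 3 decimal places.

Power law: V₂/V₁ = (z₂/z₁)^α ⇒ α = ln(V₂/V₁) / ln(z₂/z₁)
α = ln(69.9/44.2) / ln(66.0/12.0) = ln(1.5814) / ln(5.5000)
  = 0.45834 / 1.70475 = 0.26886

α ≈ 0.269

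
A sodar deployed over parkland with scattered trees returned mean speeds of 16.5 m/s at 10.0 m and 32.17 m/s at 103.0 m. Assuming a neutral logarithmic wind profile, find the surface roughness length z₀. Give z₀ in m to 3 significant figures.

z₀ ≈ 0.858 m

Log law: V(z) ∝ ln(z/z₀). With r = V₁/V₂ = 16.5/32.17 = 0.51290,
r · ln(z₂/z₀) = ln(z₁/z₀) ⇒ ln z₀ = (ln z₁ − r·ln z₂)/(1 − r)
ln z₀ = (2.30259 − 0.51290×4.63473) / 0.48710 = -0.1531
z₀ = exp(-0.1531) = 0.8581 m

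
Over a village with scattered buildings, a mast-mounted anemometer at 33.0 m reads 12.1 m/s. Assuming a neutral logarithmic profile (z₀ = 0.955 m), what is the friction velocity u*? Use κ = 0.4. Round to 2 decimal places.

Log law: V(z) = (u*/κ) · ln(z/z₀) ⇒ u* = κ · V / ln(z/z₀)
u* = 0.4 × 12.1 / ln(33.0/0.955) = 0.4 × 12.1 / 3.5426
   = 4.8400 / 3.5426 = 1.3662 m/s

u* ≈ 1.37 m/s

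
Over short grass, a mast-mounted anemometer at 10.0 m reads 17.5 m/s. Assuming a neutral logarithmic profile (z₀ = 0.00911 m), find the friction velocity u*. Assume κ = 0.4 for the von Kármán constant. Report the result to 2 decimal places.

u* ≈ 1.00 m/s

Log law: V(z) = (u*/κ) · ln(z/z₀) ⇒ u* = κ · V / ln(z/z₀)
u* = 0.4 × 17.5 / ln(10.0/0.00911) = 0.4 × 17.5 / 7.0010
   = 7.0000 / 7.0010 = 0.9999 m/s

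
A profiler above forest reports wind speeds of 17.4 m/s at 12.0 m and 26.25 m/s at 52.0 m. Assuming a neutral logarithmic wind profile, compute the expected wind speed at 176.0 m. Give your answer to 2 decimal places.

Log law: V ∝ ln(z/z₀). From the pair, with r = V₁/V₂ = 0.66286,
ln z₀ = (ln z₁ − r·ln z₂)/(1 − r) = (2.4849 − 0.66286×3.9512)/0.33714 = -0.3981 → z₀ = 0.6716 m
V₃ = V₁ · ln(z₃/z₀)/ln(z₁/z₀) = 17.4 × 5.5685/2.8830 = 33.6087 m/s

33.61 m/s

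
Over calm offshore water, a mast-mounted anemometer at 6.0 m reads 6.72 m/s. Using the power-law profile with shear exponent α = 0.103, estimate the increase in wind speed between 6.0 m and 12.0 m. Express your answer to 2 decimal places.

Power law: V₂ = V₁ · (z₂/z₁)^α = 6.72 × (2.0000)^0.103 = 7.2173 m/s
ΔV = 7.2173 − 6.72 = 0.4973 m/s

0.50 m/s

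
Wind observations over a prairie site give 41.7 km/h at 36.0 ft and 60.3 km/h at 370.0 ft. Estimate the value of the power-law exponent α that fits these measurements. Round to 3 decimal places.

Power law: V₂/V₁ = (z₂/z₁)^α ⇒ α = ln(V₂/V₁) / ln(z₂/z₁)
α = ln(60.3/41.7) / ln(370.0/36.0) = ln(1.4460) / ln(10.2778)
  = 0.36883 / 2.32998 = 0.15830

α ≈ 0.158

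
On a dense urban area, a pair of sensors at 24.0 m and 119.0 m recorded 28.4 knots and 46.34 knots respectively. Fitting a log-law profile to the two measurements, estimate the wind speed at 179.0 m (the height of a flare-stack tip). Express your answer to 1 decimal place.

Log law: V ∝ ln(z/z₀). From the pair, with r = V₁/V₂ = 0.61286,
ln z₀ = (ln z₁ − r·ln z₂)/(1 − r) = (3.1781 − 0.61286×4.7791)/0.38714 = 0.6435 → z₀ = 1.903 m
V₃ = V₁ · ln(z₃/z₀)/ln(z₁/z₀) = 28.4 × 4.5439/2.5346 = 50.9146 knots

50.9 knots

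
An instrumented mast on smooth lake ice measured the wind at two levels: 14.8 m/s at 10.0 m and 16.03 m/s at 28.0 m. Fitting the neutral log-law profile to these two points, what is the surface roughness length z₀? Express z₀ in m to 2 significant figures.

Log law: V(z) ∝ ln(z/z₀). With r = V₁/V₂ = 14.8/16.03 = 0.92327,
r · ln(z₂/z₀) = ln(z₁/z₀) ⇒ ln z₀ = (ln z₁ − r·ln z₂)/(1 − r)
ln z₀ = (2.30259 − 0.92327×3.33220) / 0.07673 = -10.0863
z₀ = exp(-10.0863) = 0.00004164 m

z₀ ≈ 0.000042 m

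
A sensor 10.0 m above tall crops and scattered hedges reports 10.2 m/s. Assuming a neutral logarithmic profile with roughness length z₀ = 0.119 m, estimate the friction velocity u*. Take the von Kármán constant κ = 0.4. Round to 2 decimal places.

Log law: V(z) = (u*/κ) · ln(z/z₀) ⇒ u* = κ · V / ln(z/z₀)
u* = 0.4 × 10.2 / ln(10.0/0.119) = 0.4 × 10.2 / 4.4312
   = 4.0800 / 4.4312 = 0.9207 m/s

u* ≈ 0.92 m/s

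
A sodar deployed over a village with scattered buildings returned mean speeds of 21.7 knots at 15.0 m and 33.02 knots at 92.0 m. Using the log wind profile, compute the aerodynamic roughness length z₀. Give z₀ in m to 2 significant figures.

z₀ ≈ 0.46 m

Log law: V(z) ∝ ln(z/z₀). With r = V₁/V₂ = 21.7/33.02 = 0.65718,
r · ln(z₂/z₀) = ln(z₁/z₀) ⇒ ln z₀ = (ln z₁ − r·ln z₂)/(1 − r)
ln z₀ = (2.70805 − 0.65718×4.52179) / 0.34282 = -0.7688
z₀ = exp(-0.7688) = 0.4636 m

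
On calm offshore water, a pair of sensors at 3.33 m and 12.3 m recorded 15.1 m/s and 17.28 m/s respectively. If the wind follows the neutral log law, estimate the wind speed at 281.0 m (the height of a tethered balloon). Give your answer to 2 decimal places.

22.50 m/s

Log law: V ∝ ln(z/z₀). From the pair, with r = V₁/V₂ = 0.87384,
ln z₀ = (ln z₁ − r·ln z₂)/(1 − r) = (1.2030 − 0.87384×2.5096)/0.12616 = -7.8475 → z₀ = 0.0003907 m
V₃ = V₁ · ln(z₃/z₀)/ln(z₁/z₀) = 15.1 × 13.4859/9.0505 = 22.5001 m/s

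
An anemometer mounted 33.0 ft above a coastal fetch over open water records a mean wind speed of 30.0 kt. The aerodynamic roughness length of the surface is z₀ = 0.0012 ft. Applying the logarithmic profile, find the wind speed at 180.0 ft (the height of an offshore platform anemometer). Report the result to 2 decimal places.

Log law: V(z) ∝ ln(z/z₀), so V₂/V₁ = ln(z₂/z₀) / ln(z₁/z₀).
ln(180.0/0.0012) = 11.9184, ln(33.0/0.0012) = 10.2219
V₂ = 30.0 × 11.9184/10.2219 = 30.0 × 1.1660 = 34.9788 kt

34.98 kt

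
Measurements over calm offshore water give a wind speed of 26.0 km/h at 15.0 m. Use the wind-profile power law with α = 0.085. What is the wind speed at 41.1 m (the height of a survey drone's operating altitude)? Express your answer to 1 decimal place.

28.3 km/h

Power-law profile: V₂ = V₁ · (z₂/z₁)^α
V₂ = 26.0 × (41.1/15.0)^0.085 = 26.0 × (2.7400)^0.085
    = 26.0 × 1.0895 = 28.3258 km/h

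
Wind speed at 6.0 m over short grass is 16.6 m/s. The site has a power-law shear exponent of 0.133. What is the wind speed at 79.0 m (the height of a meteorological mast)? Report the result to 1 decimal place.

Power-law profile: V₂ = V₁ · (z₂/z₁)^α
V₂ = 16.6 × (79.0/6.0)^0.133 = 16.6 × (13.1667)^0.133
    = 16.6 × 1.4089 = 23.3883 m/s

23.4 m/s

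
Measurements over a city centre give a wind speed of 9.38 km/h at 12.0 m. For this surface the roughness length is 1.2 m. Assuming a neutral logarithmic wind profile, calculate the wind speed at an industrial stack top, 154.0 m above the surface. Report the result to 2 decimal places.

19.78 km/h

Log law: V(z) ∝ ln(z/z₀), so V₂/V₁ = ln(z₂/z₀) / ln(z₁/z₀).
ln(154.0/1.2) = 4.8546, ln(12.0/1.2) = 2.3026
V₂ = 9.38 × 4.8546/2.3026 = 9.38 × 2.1083 = 19.7762 km/h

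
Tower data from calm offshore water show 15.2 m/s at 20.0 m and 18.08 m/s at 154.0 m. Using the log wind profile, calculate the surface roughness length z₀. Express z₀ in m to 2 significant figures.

Log law: V(z) ∝ ln(z/z₀). With r = V₁/V₂ = 15.2/18.08 = 0.84071,
r · ln(z₂/z₀) = ln(z₁/z₀) ⇒ ln z₀ = (ln z₁ − r·ln z₂)/(1 − r)
ln z₀ = (2.99573 − 0.84071×5.03695) / 0.15929 = -7.7774
z₀ = exp(-7.7774) = 0.0004191 m

z₀ ≈ 0.00042 m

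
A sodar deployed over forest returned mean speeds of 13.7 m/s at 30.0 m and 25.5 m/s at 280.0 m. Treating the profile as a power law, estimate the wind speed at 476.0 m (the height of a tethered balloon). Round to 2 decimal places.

29.56 m/s

First find α: α = ln(V₂/V₁)/ln(z₂/z₁) = ln(25.5/13.7)/ln(280.0/30.0) = 0.62128/2.23359 = 0.2782
Extrapolate from 280.0 m to 476.0 m: V₃ = 25.5 × (476.0/280.0)^0.2782 = 25.5 × 1.1590 = 29.5556 m/s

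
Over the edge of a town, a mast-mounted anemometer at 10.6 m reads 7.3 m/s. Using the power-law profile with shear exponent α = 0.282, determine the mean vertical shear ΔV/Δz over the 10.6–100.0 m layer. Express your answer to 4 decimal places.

0.0721 m/s/m

Power law: V₂ = V₁ · (z₂/z₁)^α = 7.3 × (9.4340)^0.282 = 13.7463 m/s
ΔV/Δz = (13.7463 − 7.3)/(100.0 − 10.6) = 6.4463/89.4000 = 0.07211 m/s/m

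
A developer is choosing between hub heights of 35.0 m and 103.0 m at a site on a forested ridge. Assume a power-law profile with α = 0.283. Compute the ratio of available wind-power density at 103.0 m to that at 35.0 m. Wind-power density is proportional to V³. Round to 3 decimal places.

2.500

Speed ratio: V_B/V_A = (z_B/z_A)^α = (103.0/35.0)^0.283 = (2.9429)^0.283 = 1.35726
Power-density ratio: P_B/P_A = (V_B/V_A)³ = (1.35726)³ = 2.50026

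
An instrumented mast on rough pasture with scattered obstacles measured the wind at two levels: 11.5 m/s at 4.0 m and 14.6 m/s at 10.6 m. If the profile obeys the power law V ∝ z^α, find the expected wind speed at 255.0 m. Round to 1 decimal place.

31.8 m/s

First find α: α = ln(V₂/V₁)/ln(z₂/z₁) = ln(14.6/11.5)/ln(10.6/4.0) = 0.23867/0.97456 = 0.2449
Extrapolate from 10.6 m to 255.0 m: V₃ = 14.6 × (255.0/10.6)^0.2449 = 14.6 × 2.1791 = 31.8144 m/s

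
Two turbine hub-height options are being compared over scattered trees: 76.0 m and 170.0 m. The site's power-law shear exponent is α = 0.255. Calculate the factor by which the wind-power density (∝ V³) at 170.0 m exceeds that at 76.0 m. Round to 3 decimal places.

Speed ratio: V_B/V_A = (z_B/z_A)^α = (170.0/76.0)^0.255 = (2.2368)^0.255 = 1.22788
Power-density ratio: P_B/P_A = (V_B/V_A)³ = (1.22788)³ = 1.85128

1.851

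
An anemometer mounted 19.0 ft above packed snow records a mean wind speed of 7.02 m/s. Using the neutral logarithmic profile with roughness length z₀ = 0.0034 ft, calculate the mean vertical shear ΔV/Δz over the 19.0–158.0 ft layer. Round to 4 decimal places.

0.0124 m/s/ft

Log law: V₂ = V₁ · ln(z₂/z₀)/ln(z₁/z₀) = 7.02 × 10.7466/8.6284 = 8.7433 m/s
ΔV/Δz = (8.7433 − 7.02)/(158.0 − 19.0) = 1.7233/139.0000 = 0.01240 m/s/ft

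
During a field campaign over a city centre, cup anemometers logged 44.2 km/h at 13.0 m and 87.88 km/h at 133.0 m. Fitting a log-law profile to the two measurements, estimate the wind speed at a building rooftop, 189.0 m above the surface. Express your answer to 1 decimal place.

94.5 km/h

Log law: V ∝ ln(z/z₀). From the pair, with r = V₁/V₂ = 0.50296,
ln z₀ = (ln z₁ − r·ln z₂)/(1 − r) = (2.5649 − 0.50296×4.8903)/0.49704 = 0.2119 → z₀ = 1.236 m
V₃ = V₁ · ln(z₃/z₀)/ln(z₁/z₀) = 44.2 × 5.0299/2.3531 = 94.4806 km/h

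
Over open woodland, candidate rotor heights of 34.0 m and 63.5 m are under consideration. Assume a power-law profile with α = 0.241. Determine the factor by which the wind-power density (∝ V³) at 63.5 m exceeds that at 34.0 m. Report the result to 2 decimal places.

1.57

Speed ratio: V_B/V_A = (z_B/z_A)^α = (63.5/34.0)^0.241 = (1.8676)^0.241 = 1.16247
Power-density ratio: P_B/P_A = (V_B/V_A)³ = (1.16247)³ = 1.57089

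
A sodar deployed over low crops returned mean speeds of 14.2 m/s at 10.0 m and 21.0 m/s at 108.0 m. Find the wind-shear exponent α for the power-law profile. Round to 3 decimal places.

α ≈ 0.164

Power law: V₂/V₁ = (z₂/z₁)^α ⇒ α = ln(V₂/V₁) / ln(z₂/z₁)
α = ln(21.0/14.2) / ln(108.0/10.0) = ln(1.4789) / ln(10.8000)
  = 0.39128 / 2.37955 = 0.16443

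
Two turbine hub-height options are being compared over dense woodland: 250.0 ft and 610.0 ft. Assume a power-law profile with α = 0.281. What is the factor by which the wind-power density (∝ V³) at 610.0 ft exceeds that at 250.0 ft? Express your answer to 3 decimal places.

2.121

Speed ratio: V_B/V_A = (z_B/z_A)^α = (610.0/250.0)^0.281 = (2.4400)^0.281 = 1.28486
Power-density ratio: P_B/P_A = (V_B/V_A)³ = (1.28486)³ = 2.12114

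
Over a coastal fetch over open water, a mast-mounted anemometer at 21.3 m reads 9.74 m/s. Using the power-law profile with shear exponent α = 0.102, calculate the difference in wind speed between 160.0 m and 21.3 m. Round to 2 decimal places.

2.22 m/s

Power law: V₂ = V₁ · (z₂/z₁)^α = 9.74 × (7.5117)^0.102 = 11.9642 m/s
ΔV = 11.9642 − 9.74 = 2.2242 m/s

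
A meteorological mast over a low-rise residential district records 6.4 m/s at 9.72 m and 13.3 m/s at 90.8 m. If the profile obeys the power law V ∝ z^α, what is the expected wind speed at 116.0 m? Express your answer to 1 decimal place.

First find α: α = ln(V₂/V₁)/ln(z₂/z₁) = ln(13.3/6.4)/ln(90.8/9.72) = 0.73147/2.23447 = 0.3274
Extrapolate from 90.8 m to 116.0 m: V₃ = 13.3 × (116.0/90.8)^0.3274 = 13.3 × 1.0835 = 14.4103 m/s

14.4 m/s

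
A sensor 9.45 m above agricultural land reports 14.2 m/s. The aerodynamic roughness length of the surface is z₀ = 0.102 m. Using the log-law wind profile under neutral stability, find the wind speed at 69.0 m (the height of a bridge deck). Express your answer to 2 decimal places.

20.43 m/s

Log law: V(z) ∝ ln(z/z₀), so V₂/V₁ = ln(z₂/z₀) / ln(z₁/z₀).
ln(69.0/0.102) = 6.5169, ln(9.45/0.102) = 4.5288
V₂ = 14.2 × 6.5169/4.5288 = 14.2 × 1.4390 = 20.4336 m/s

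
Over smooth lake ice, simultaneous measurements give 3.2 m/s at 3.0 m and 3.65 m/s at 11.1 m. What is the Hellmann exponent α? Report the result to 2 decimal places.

α ≈ 0.10

Power law: V₂/V₁ = (z₂/z₁)^α ⇒ α = ln(V₂/V₁) / ln(z₂/z₁)
α = ln(3.65/3.2) / ln(11.1/3.0) = ln(1.1406) / ln(3.7000)
  = 0.13158 / 1.30833 = 0.10057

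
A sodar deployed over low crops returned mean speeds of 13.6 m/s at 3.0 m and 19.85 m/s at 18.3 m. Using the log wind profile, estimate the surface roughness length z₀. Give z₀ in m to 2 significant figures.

Log law: V(z) ∝ ln(z/z₀). With r = V₁/V₂ = 13.6/19.85 = 0.68514,
r · ln(z₂/z₀) = ln(z₁/z₀) ⇒ ln z₀ = (ln z₁ − r·ln z₂)/(1 − r)
ln z₀ = (1.09861 − 0.68514×2.90690) / 0.31486 = -2.8362
z₀ = exp(-2.8362) = 0.05865 m

z₀ ≈ 0.059 m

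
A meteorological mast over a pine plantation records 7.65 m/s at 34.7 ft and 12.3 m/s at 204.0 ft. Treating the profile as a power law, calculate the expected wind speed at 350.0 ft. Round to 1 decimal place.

First find α: α = ln(V₂/V₁)/ln(z₂/z₁) = ln(12.3/7.65)/ln(204.0/34.7) = 0.47489/1.77138 = 0.2681
Extrapolate from 204.0 ft to 350.0 ft: V₃ = 12.3 × (350.0/204.0)^0.2681 = 12.3 × 1.1557 = 14.2153 m/s

14.2 m/s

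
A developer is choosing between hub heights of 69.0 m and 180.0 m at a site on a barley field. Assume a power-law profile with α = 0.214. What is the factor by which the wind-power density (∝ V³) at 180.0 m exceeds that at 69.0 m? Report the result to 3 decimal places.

1.851

Speed ratio: V_B/V_A = (z_B/z_A)^α = (180.0/69.0)^0.214 = (2.6087)^0.214 = 1.22776
Power-density ratio: P_B/P_A = (V_B/V_A)³ = (1.22776)³ = 1.85073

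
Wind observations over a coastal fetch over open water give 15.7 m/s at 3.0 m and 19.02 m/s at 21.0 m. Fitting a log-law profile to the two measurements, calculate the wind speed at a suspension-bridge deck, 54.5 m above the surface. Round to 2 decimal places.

Log law: V ∝ ln(z/z₀). From the pair, with r = V₁/V₂ = 0.82545,
ln z₀ = (ln z₁ − r·ln z₂)/(1 − r) = (1.0986 − 0.82545×3.0445)/0.17455 = -8.1034 → z₀ = 0.0003025 m
V₃ = V₁ · ln(z₃/z₀)/ln(z₁/z₀) = 15.7 × 12.1016/9.2020 = 20.6471 m/s

20.65 m/s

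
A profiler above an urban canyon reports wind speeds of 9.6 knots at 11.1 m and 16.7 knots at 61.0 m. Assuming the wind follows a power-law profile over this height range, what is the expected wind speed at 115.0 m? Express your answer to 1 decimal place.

First find α: α = ln(V₂/V₁)/ln(z₂/z₁) = ln(16.7/9.6)/ln(61.0/11.1) = 0.55365/1.70393 = 0.3249
Extrapolate from 61.0 m to 115.0 m: V₃ = 16.7 × (115.0/61.0)^0.3249 = 16.7 × 1.2288 = 20.5206 knots

20.5 knots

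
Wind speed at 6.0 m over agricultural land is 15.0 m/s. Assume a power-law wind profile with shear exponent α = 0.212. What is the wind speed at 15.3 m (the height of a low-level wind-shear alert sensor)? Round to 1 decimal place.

18.3 m/s

Power-law profile: V₂ = V₁ · (z₂/z₁)^α
V₂ = 15.0 × (15.3/6.0)^0.212 = 15.0 × (2.5500)^0.212
    = 15.0 × 1.2195 = 18.2927 m/s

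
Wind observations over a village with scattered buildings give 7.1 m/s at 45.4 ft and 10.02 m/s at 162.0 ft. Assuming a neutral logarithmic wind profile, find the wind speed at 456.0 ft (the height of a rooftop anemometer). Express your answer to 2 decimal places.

12.40 m/s

Log law: V ∝ ln(z/z₀). From the pair, with r = V₁/V₂ = 0.70858,
ln z₀ = (ln z₁ − r·ln z₂)/(1 − r) = (3.8155 − 0.70858×5.0876)/0.29142 = 0.7224 → z₀ = 2.059 ft
V₃ = V₁ · ln(z₃/z₀)/ln(z₁/z₀) = 7.1 × 5.4001/3.0931 = 12.3955 m/s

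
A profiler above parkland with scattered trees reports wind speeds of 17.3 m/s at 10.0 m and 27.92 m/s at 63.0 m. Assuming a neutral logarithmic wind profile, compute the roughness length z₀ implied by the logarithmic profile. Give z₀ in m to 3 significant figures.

Log law: V(z) ∝ ln(z/z₀). With r = V₁/V₂ = 17.3/27.92 = 0.61963,
r · ln(z₂/z₀) = ln(z₁/z₀) ⇒ ln z₀ = (ln z₁ − r·ln z₂)/(1 − r)
ln z₀ = (2.30259 − 0.61963×4.14313) / 0.38037 = -0.6957
z₀ = exp(-0.6957) = 0.4987 m

z₀ ≈ 0.499 m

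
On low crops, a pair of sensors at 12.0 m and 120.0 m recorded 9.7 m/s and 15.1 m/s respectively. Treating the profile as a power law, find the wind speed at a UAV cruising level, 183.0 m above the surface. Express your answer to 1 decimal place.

16.4 m/s

First find α: α = ln(V₂/V₁)/ln(z₂/z₁) = ln(15.1/9.7)/ln(120.0/12.0) = 0.44257/2.30259 = 0.1922
Extrapolate from 120.0 m to 183.0 m: V₃ = 15.1 × (183.0/120.0)^0.1922 = 15.1 × 1.0845 = 16.3758 m/s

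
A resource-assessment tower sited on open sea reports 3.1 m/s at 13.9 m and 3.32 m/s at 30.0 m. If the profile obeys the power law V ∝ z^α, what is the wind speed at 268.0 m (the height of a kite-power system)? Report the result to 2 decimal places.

First find α: α = ln(V₂/V₁)/ln(z₂/z₁) = ln(3.32/3.1)/ln(30.0/13.9) = 0.06856/0.76931 = 0.0891
Extrapolate from 30.0 m to 268.0 m: V₃ = 3.32 × (268.0/30.0)^0.0891 = 3.32 × 1.2155 = 4.0355 m/s

4.04 m/s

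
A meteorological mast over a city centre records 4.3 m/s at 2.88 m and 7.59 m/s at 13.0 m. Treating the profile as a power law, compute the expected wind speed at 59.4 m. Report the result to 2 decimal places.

13.46 m/s

First find α: α = ln(V₂/V₁)/ln(z₂/z₁) = ln(7.59/4.3)/ln(13.0/2.88) = 0.56822/1.50716 = 0.3770
Extrapolate from 13.0 m to 59.4 m: V₃ = 7.59 × (59.4/13.0)^0.3770 = 7.59 × 1.7732 = 13.4589 m/s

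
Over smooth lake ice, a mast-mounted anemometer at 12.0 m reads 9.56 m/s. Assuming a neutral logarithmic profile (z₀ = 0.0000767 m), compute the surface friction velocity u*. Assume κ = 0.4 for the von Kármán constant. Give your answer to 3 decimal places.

u* ≈ 0.320 m/s

Log law: V(z) = (u*/κ) · ln(z/z₀) ⇒ u* = κ · V / ln(z/z₀)
u* = 0.4 × 9.56 / ln(12.0/0.0000767) = 0.4 × 9.56 / 11.9605
   = 3.8240 / 11.9605 = 0.3197 m/s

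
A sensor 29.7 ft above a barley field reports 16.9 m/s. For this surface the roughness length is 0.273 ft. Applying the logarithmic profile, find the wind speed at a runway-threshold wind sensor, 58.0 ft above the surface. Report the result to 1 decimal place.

Log law: V(z) ∝ ln(z/z₀), so V₂/V₁ = ln(z₂/z₀) / ln(z₁/z₀).
ln(58.0/0.273) = 5.3587, ln(29.7/0.273) = 4.6894
V₂ = 16.9 × 5.3587/4.6894 = 16.9 × 1.1427 = 19.3120 m/s

19.3 m/s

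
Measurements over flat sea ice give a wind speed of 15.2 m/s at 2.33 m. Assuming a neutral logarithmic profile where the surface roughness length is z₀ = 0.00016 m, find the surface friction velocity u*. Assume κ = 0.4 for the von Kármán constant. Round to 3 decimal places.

u* ≈ 0.634 m/s

Log law: V(z) = (u*/κ) · ln(z/z₀) ⇒ u* = κ · V / ln(z/z₀)
u* = 0.4 × 15.2 / ln(2.33/0.00016) = 0.4 × 15.2 / 9.5862
   = 6.0800 / 9.5862 = 0.6342 m/s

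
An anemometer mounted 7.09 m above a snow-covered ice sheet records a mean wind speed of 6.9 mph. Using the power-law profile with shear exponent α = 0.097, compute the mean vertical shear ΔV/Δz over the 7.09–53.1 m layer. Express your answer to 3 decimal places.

Power law: V₂ = V₁ · (z₂/z₁)^α = 6.9 × (7.4894)^0.097 = 8.3882 mph
ΔV/Δz = (8.3882 − 6.9)/(53.1 − 7.09) = 1.4882/46.0100 = 0.03235 mph/m

0.032 mph/m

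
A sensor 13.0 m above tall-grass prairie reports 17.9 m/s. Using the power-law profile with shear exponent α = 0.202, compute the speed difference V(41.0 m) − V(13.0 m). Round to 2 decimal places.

Power law: V₂ = V₁ · (z₂/z₁)^α = 17.9 × (3.1538)^0.202 = 22.5745 m/s
ΔV = 22.5745 − 17.9 = 4.6745 m/s

4.67 m/s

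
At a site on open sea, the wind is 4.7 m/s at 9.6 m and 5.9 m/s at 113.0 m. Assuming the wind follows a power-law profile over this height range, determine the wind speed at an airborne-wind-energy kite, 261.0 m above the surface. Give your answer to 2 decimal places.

6.37 m/s

First find α: α = ln(V₂/V₁)/ln(z₂/z₁) = ln(5.9/4.7)/ln(113.0/9.6) = 0.22739/2.46562 = 0.0922
Extrapolate from 113.0 m to 261.0 m: V₃ = 5.9 × (261.0/113.0)^0.0922 = 5.9 × 1.0803 = 6.3735 m/s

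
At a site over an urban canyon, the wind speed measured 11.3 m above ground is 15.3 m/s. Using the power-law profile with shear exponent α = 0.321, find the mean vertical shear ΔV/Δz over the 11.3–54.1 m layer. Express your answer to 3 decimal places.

Power law: V₂ = V₁ · (z₂/z₁)^α = 15.3 × (4.7876)^0.321 = 25.2935 m/s
ΔV/Δz = (25.2935 − 15.3)/(54.1 − 11.3) = 9.9935/42.8000 = 0.23349 m/s/m

0.233 m/s/m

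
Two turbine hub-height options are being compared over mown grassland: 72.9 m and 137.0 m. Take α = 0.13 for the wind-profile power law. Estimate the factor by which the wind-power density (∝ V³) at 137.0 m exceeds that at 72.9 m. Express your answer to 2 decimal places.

Speed ratio: V_B/V_A = (z_B/z_A)^α = (137.0/72.9)^0.13 = (1.8793)^0.13 = 1.08547
Power-density ratio: P_B/P_A = (V_B/V_A)³ = (1.08547)³ = 1.27896

1.28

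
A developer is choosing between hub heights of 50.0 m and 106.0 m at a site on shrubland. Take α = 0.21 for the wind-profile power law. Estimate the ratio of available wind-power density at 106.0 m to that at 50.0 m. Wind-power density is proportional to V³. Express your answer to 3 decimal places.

Speed ratio: V_B/V_A = (z_B/z_A)^α = (106.0/50.0)^0.21 = (2.1200)^0.21 = 1.17093
Power-density ratio: P_B/P_A = (V_B/V_A)³ = (1.17093)³ = 1.60543

1.605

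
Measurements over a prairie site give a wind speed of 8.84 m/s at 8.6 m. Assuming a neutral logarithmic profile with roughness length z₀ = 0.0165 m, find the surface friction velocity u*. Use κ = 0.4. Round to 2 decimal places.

u* ≈ 0.57 m/s

Log law: V(z) = (u*/κ) · ln(z/z₀) ⇒ u* = κ · V / ln(z/z₀)
u* = 0.4 × 8.84 / ln(8.6/0.0165) = 0.4 × 8.84 / 6.2562
   = 3.5360 / 6.2562 = 0.5652 m/s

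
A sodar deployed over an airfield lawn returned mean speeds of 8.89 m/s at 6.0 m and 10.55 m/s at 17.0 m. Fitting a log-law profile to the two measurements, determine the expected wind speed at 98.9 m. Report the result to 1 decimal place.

13.4 m/s

Log law: V ∝ ln(z/z₀). From the pair, with r = V₁/V₂ = 0.84265,
ln z₀ = (ln z₁ − r·ln z₂)/(1 − r) = (1.7918 − 0.84265×2.8332)/0.15735 = -3.7857 → z₀ = 0.02269 m
V₃ = V₁ · ln(z₃/z₀)/ln(z₁/z₀) = 8.89 × 8.3798/5.5774 = 13.3567 m/s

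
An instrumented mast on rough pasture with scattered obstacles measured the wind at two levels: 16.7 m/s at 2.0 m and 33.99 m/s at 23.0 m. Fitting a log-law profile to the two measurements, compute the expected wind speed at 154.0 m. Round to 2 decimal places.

Log law: V ∝ ln(z/z₀). From the pair, with r = V₁/V₂ = 0.49132,
ln z₀ = (ln z₁ − r·ln z₂)/(1 − r) = (0.6931 − 0.49132×3.1355)/0.50868 = -1.6659 → z₀ = 0.1890 m
V₃ = V₁ · ln(z₃/z₀)/ln(z₁/z₀) = 16.7 × 6.7028/2.3590 = 47.4509 m/s

47.45 m/s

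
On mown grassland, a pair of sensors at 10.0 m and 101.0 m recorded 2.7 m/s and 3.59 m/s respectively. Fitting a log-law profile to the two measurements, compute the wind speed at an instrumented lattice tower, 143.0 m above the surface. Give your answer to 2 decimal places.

Log law: V ∝ ln(z/z₀). From the pair, with r = V₁/V₂ = 0.75209,
ln z₀ = (ln z₁ − r·ln z₂)/(1 − r) = (2.3026 − 0.75209×4.6151)/0.24791 = -4.7130 → z₀ = 0.008978 m
V₃ = V₁ · ln(z₃/z₀)/ln(z₁/z₀) = 2.7 × 9.6758/7.0156 = 3.7238 m/s

3.72 m/s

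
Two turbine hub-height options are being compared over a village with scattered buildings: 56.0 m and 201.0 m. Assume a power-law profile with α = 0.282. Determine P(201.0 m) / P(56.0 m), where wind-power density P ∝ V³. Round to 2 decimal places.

2.95

Speed ratio: V_B/V_A = (z_B/z_A)^α = (201.0/56.0)^0.282 = (3.5893)^0.282 = 1.43388
Power-density ratio: P_B/P_A = (V_B/V_A)³ = (1.43388)³ = 2.94806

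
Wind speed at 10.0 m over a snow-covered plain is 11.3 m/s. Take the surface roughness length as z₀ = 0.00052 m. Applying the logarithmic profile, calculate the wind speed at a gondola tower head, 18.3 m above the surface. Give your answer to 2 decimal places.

Log law: V(z) ∝ ln(z/z₀), so V₂/V₁ = ln(z₂/z₀) / ln(z₁/z₀).
ln(18.3/0.00052) = 10.4686, ln(10.0/0.00052) = 9.8643
V₂ = 11.3 × 10.4686/9.8643 = 11.3 × 1.0613 = 11.9923 m/s

11.99 m/s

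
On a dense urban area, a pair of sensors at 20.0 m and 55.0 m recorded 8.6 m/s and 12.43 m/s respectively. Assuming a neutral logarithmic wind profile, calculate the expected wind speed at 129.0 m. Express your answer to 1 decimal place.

15.7 m/s

Log law: V ∝ ln(z/z₀). From the pair, with r = V₁/V₂ = 0.69187,
ln z₀ = (ln z₁ − r·ln z₂)/(1 − r) = (2.9957 − 0.69187×4.0073)/0.30813 = 0.7243 → z₀ = 2.063 m
V₃ = V₁ · ln(z₃/z₀)/ln(z₁/z₀) = 8.6 × 4.1356/2.2715 = 15.6576 m/s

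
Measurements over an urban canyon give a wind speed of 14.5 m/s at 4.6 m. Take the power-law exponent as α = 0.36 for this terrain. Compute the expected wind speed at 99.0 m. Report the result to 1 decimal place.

Power-law profile: V₂ = V₁ · (z₂/z₁)^α
V₂ = 14.5 × (99.0/4.6)^0.36 = 14.5 × (21.5217)^0.36
    = 14.5 × 3.0188 = 43.7728 m/s

43.8 m/s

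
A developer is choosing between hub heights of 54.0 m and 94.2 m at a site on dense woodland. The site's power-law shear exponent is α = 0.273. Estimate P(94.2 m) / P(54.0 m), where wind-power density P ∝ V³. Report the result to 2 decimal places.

1.58

Speed ratio: V_B/V_A = (z_B/z_A)^α = (94.2/54.0)^0.273 = (1.7444)^0.273 = 1.16405
Power-density ratio: P_B/P_A = (V_B/V_A)³ = (1.16405)³ = 1.57731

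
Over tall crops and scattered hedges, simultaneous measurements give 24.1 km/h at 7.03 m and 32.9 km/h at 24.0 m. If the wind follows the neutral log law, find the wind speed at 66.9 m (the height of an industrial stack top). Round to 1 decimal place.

40.2 km/h

Log law: V ∝ ln(z/z₀). From the pair, with r = V₁/V₂ = 0.73252,
ln z₀ = (ln z₁ − r·ln z₂)/(1 − r) = (1.9502 − 0.73252×3.1781)/0.26748 = -1.4125 → z₀ = 0.2435 m
V₃ = V₁ · ln(z₃/z₀)/ln(z₁/z₀) = 24.1 × 5.6157/3.3627 = 40.2471 km/h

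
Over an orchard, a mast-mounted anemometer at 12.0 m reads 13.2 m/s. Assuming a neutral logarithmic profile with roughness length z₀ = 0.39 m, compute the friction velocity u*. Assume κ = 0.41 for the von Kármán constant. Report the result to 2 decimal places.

Log law: V(z) = (u*/κ) · ln(z/z₀) ⇒ u* = κ · V / ln(z/z₀)
u* = 0.41 × 13.2 / ln(12.0/0.39) = 0.41 × 13.2 / 3.4265
   = 5.4120 / 3.4265 = 1.5794 m/s

u* ≈ 1.58 m/s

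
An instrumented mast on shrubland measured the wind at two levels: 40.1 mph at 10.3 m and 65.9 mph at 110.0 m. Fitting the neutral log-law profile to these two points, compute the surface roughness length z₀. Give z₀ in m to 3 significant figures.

z₀ ≈ 0.260 m

Log law: V(z) ∝ ln(z/z₀). With r = V₁/V₂ = 40.1/65.9 = 0.60850,
r · ln(z₂/z₀) = ln(z₁/z₀) ⇒ ln z₀ = (ln z₁ − r·ln z₂)/(1 − r)
ln z₀ = (2.33214 − 0.60850×4.70048) / 0.39150 = -1.3489
z₀ = exp(-1.3489) = 0.2595 m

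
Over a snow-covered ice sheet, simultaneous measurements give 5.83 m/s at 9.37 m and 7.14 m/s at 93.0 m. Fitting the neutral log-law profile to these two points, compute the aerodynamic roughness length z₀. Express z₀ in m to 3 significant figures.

z₀ ≈ 0.000343 m

Log law: V(z) ∝ ln(z/z₀). With r = V₁/V₂ = 5.83/7.14 = 0.81653,
r · ln(z₂/z₀) = ln(z₁/z₀) ⇒ ln z₀ = (ln z₁ − r·ln z₂)/(1 − r)
ln z₀ = (2.23751 − 0.81653×4.53260) / 0.18347 = -7.9765
z₀ = exp(-7.9765) = 0.0003434 m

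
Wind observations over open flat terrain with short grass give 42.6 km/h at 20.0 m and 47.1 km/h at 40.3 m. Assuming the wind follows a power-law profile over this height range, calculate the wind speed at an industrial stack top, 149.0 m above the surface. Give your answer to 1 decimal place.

56.8 km/h

First find α: α = ln(V₂/V₁)/ln(z₂/z₁) = ln(47.1/42.6)/ln(40.3/20.0) = 0.10042/0.70062 = 0.1433
Extrapolate from 40.3 m to 149.0 m: V₃ = 47.1 × (149.0/40.3)^0.1433 = 47.1 × 1.2061 = 56.8087 km/h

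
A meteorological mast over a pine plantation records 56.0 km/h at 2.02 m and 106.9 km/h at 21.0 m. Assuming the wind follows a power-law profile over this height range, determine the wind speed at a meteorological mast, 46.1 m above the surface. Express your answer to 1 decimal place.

First find α: α = ln(V₂/V₁)/ln(z₂/z₁) = ln(106.9/56.0)/ln(21.0/2.02) = 0.64654/2.34142 = 0.2761
Extrapolate from 21.0 m to 46.1 m: V₃ = 106.9 × (46.1/21.0)^0.2761 = 106.9 × 1.2425 = 132.8225 km/h

132.8 km/h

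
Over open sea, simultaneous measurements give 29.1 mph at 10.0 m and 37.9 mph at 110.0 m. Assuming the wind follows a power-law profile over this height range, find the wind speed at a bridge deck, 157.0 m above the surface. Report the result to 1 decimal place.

First find α: α = ln(V₂/V₁)/ln(z₂/z₁) = ln(37.9/29.1)/ln(110.0/10.0) = 0.26421/2.39790 = 0.1102
Extrapolate from 110.0 m to 157.0 m: V₃ = 37.9 × (157.0/110.0)^0.1102 = 37.9 × 1.0400 = 39.4152 mph

39.4 mph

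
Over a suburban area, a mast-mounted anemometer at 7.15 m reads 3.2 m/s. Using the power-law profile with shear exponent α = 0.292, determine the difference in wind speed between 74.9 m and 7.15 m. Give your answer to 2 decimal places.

Power law: V₂ = V₁ · (z₂/z₁)^α = 3.2 × (10.4755)^0.292 = 6.3539 m/s
ΔV = 6.3539 − 3.2 = 3.1539 m/s

3.15 m/s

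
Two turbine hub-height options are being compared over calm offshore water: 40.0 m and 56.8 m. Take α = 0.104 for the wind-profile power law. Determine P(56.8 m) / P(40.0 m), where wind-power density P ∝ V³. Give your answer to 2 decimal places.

1.12

Speed ratio: V_B/V_A = (z_B/z_A)^α = (56.8/40.0)^0.104 = (1.4200)^0.104 = 1.03714
Power-density ratio: P_B/P_A = (V_B/V_A)³ = (1.03714)³ = 1.11561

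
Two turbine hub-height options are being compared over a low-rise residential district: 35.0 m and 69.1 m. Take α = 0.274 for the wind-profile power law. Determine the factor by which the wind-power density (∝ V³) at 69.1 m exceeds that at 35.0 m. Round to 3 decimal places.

1.749

Speed ratio: V_B/V_A = (z_B/z_A)^α = (69.1/35.0)^0.274 = (1.9743)^0.274 = 1.20488
Power-density ratio: P_B/P_A = (V_B/V_A)³ = (1.20488)³ = 1.74915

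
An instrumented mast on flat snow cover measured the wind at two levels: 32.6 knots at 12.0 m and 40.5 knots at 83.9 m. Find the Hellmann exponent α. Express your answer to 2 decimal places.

α ≈ 0.11

Power law: V₂/V₁ = (z₂/z₁)^α ⇒ α = ln(V₂/V₁) / ln(z₂/z₁)
α = ln(40.5/32.6) / ln(83.9/12.0) = ln(1.2423) / ln(6.9917)
  = 0.21699 / 1.94472 = 0.11158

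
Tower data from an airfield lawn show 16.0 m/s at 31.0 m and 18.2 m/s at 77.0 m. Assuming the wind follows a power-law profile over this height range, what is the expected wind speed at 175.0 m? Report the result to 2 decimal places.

First find α: α = ln(V₂/V₁)/ln(z₂/z₁) = ln(18.2/16.0)/ln(77.0/31.0) = 0.12883/0.90982 = 0.1416
Extrapolate from 77.0 m to 175.0 m: V₃ = 18.2 × (175.0/77.0)^0.1416 = 18.2 × 1.1233 = 20.4437 m/s

20.44 m/s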